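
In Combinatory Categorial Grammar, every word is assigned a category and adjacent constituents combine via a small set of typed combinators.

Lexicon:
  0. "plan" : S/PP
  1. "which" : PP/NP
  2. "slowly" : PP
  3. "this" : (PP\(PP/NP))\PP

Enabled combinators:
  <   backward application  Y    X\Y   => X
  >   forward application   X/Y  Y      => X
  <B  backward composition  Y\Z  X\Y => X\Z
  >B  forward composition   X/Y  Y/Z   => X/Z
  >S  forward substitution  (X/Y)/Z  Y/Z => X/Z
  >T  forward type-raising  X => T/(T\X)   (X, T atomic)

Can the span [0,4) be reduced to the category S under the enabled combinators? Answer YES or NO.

[0,4] S   >
  [0,1] "plan" : S/PP
  [1,4] PP   <
    [1,2] "which" : PP/NP
    [2,4] PP\(PP/NP)   <
      [2,3] "slowly" : PP
      [3,4] "this" : (PP\(PP/NP))\PP

YES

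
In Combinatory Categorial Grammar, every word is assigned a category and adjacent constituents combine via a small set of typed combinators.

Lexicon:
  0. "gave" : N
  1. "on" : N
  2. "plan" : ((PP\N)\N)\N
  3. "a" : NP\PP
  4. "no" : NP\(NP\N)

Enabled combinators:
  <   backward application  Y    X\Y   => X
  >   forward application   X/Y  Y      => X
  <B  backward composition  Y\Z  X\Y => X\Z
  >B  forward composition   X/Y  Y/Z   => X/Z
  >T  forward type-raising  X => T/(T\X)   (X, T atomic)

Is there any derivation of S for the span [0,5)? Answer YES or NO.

NO

N N ((PP\N)\N)\N NP\PP NP\(NP\N)
CKY chart[0,5] = {N/(N\NP), NP, NP/(NP\NP), PP/(PP\NP), S/(S\NP)}; S ∉ chart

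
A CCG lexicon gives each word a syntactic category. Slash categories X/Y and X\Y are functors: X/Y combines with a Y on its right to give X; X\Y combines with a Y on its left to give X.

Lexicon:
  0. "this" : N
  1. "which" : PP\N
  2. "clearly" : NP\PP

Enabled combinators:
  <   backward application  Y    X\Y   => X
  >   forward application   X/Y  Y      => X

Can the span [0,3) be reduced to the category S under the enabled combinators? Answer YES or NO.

NO

N PP\N NP\PP
CKY chart[0,3] = {NP}; S ∉ chart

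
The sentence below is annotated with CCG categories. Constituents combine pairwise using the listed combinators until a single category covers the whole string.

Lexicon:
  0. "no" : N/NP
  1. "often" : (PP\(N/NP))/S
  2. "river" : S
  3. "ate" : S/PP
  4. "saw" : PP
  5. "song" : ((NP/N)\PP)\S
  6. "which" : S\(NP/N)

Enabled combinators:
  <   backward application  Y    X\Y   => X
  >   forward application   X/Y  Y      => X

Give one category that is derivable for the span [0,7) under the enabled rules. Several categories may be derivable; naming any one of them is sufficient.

[0,7] S   <
  [0,6] NP/N   <
    [0,3] PP   <
      [0,1] "no" : N/NP
      [1,3] PP\(N/NP)   >
        [1,2] "often" : (PP\(N/NP))/S
        [2,3] "river" : S
    [3,6] (NP/N)\PP   <
      [3,5] S   >
        [3,4] "ate" : S/PP
        [4,5] "saw" : PP
      [5,6] "song" : ((NP/N)\PP)\S
  [6,7] "which" : S\(NP/N)

S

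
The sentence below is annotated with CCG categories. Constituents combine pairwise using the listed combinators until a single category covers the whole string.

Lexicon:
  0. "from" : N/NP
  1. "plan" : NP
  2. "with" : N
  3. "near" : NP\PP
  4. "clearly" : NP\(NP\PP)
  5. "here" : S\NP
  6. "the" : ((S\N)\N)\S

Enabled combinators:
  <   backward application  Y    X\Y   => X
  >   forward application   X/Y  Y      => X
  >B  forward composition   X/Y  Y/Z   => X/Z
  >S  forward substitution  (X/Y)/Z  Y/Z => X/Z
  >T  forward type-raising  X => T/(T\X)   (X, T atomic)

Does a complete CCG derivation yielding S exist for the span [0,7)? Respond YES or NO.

YES

[0,7] S   <
  [0,2] N   >
    [0,1] "from" : N/NP
    [1,2] "plan" : NP
  [2,7] S\N   <
    [2,3] "with" : N
    [3,7] (S\N)\N   <
      [3,6] S   <
        [3,5] NP   <
          [3,4] "near" : NP\PP
          [4,5] "clearly" : NP\(NP\PP)
        [5,6] "here" : S\NP
      [6,7] "the" : ((S\N)\N)\S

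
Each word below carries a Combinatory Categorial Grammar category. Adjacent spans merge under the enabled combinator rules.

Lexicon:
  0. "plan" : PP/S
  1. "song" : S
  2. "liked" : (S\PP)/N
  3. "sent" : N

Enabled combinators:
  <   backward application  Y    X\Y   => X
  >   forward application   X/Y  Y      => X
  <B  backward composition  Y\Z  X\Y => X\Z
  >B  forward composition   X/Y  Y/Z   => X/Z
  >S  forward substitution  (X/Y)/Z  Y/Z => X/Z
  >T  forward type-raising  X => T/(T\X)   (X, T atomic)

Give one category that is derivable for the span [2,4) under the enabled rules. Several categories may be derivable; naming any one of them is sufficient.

[0,4] S   <
  [0,2] PP   >
    [0,1] "plan" : PP/S
    [1,2] "song" : S
  [2,4] S\PP   >
    [2,3] "liked" : (S\PP)/N
    [3,4] "sent" : N

S\PP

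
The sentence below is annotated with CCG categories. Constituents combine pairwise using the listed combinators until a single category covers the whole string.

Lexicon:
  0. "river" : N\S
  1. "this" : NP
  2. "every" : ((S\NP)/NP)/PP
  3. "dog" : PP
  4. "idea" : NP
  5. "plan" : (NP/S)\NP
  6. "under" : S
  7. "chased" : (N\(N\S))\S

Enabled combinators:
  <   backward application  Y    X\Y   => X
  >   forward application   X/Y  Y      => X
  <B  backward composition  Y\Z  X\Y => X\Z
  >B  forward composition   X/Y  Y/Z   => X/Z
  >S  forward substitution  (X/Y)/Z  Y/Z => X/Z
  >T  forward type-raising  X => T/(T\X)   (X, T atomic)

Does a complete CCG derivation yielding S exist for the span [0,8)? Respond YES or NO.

NO

N\S NP ((S\NP)/NP)/PP PP NP (NP/S)\NP S (N\(N\S))\S
CKY chart[0,8] = {N, N/(N\N), NP/(NP\N), PP/(PP\N), S/(S\N)}; S ∉ chart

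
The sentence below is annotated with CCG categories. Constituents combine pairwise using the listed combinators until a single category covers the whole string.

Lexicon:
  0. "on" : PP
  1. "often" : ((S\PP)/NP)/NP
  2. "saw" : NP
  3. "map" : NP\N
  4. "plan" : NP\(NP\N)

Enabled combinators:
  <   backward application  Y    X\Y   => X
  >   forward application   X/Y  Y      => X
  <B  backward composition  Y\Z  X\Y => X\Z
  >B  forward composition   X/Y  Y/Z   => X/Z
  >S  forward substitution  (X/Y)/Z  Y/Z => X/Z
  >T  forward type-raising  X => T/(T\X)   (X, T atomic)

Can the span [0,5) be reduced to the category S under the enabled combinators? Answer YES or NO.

YES

[0,5] S   <
  [0,1] "on" : PP
  [1,5] S\PP   >
    [1,3] (S\PP)/NP   >
      [1,2] "often" : ((S\PP)/NP)/NP
      [2,3] "saw" : NP
    [3,5] NP   <
      [3,4] "map" : NP\N
      [4,5] "plan" : NP\(NP\N)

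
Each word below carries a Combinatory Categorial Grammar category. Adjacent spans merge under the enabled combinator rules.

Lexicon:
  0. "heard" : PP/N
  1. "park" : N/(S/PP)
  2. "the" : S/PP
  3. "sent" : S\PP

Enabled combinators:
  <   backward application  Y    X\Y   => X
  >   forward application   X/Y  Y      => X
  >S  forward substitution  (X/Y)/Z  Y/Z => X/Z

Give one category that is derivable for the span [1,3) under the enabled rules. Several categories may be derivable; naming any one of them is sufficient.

[0,4] S   <
  [0,3] PP   >
    [0,1] "heard" : PP/N
    [1,3] N   >
      [1,2] "park" : N/(S/PP)
      [2,3] "the" : S/PP
  [3,4] "sent" : S\PP

N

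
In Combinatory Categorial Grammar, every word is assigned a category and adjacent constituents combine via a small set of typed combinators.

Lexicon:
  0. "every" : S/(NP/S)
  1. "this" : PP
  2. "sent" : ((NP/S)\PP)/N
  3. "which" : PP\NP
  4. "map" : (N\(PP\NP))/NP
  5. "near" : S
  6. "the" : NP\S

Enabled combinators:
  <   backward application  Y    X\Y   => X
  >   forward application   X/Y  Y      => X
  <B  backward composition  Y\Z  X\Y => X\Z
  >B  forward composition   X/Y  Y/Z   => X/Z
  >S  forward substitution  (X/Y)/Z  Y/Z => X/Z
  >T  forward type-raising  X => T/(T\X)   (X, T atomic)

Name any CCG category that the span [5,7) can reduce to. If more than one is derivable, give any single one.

[0,7] S   >
  [0,1] "every" : S/(NP/S)
  [1,7] NP/S   <
    [1,2] "this" : PP
    [2,7] (NP/S)\PP   >
      [2,3] "sent" : ((NP/S)\PP)/N
      [3,7] N   <
        [3,4] "which" : PP\NP
        [4,7] N\(PP\NP)   >
          [4,5] "map" : (N\(PP\NP))/NP
          [5,7] NP   >
            [5,6] NP/(NP\S)   >T
              [5,6] "near" : S
            [6,7] "the" : NP\S

NP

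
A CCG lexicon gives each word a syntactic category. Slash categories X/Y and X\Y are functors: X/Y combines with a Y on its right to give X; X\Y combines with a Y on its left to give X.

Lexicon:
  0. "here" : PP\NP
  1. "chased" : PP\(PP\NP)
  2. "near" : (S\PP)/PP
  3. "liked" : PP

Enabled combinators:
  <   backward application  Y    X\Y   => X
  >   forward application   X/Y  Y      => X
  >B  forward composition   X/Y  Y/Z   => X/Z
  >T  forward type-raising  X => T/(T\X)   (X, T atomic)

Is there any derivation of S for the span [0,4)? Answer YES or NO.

[0,4] S   <
  [0,2] PP   <
    [0,1] "here" : PP\NP
    [1,2] "chased" : PP\(PP\NP)
  [2,4] S\PP   >
    [2,3] "near" : (S\PP)/PP
    [3,4] "liked" : PP

YES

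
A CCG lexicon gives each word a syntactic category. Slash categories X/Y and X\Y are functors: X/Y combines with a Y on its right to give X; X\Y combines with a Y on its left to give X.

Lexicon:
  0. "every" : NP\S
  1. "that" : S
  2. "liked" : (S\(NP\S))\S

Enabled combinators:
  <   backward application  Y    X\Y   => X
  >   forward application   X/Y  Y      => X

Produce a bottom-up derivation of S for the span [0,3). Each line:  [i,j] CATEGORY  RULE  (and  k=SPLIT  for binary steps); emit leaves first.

[0,3] S   <
  [0,1] "every" : NP\S
  [1,3] S\(NP\S)   <
    [1,2] "that" : S
    [2,3] "liked" : (S\(NP\S))\S

[0,1] NP\S  lex  "every"
[1,2] S  lex  "that"
[2,3] (S\(NP\S))\S  lex  "liked"
[1,3] S\(NP\S)  <  k=2
[0,3] S  <  k=1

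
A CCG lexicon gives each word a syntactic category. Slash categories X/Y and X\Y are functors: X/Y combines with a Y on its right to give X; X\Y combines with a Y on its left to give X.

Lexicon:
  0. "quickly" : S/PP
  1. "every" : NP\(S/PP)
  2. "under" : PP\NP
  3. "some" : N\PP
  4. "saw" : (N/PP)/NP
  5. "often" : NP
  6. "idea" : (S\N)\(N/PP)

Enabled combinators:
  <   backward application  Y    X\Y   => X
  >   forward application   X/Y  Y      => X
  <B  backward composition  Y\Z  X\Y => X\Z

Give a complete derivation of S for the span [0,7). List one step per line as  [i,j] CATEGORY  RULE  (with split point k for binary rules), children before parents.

[0,1] S/PP  lex  "quickly"
[1,2] NP\(S/PP)  lex  "every"
[0,2] NP  <  k=1
[2,3] PP\NP  lex  "under"
[0,3] PP  <  k=2
[3,4] N\PP  lex  "some"
[0,4] N  <  k=3
[4,5] (N/PP)/NP  lex  "saw"
[5,6] NP  lex  "often"
[4,6] N/PP  >  k=5
[6,7] (S\N)\(N/PP)  lex  "idea"
[4,7] S\N  <  k=6
[0,7] S  <  k=4

[0,7] S   <
  [0,4] N   <
    [0,3] PP   <
      [0,2] NP   <
        [0,1] "quickly" : S/PP
        [1,2] "every" : NP\(S/PP)
      [2,3] "under" : PP\NP
    [3,4] "some" : N\PP
  [4,7] S\N   <
    [4,6] N/PP   >
      [4,5] "saw" : (N/PP)/NP
      [5,6] "often" : NP
    [6,7] "idea" : (S\N)\(N/PP)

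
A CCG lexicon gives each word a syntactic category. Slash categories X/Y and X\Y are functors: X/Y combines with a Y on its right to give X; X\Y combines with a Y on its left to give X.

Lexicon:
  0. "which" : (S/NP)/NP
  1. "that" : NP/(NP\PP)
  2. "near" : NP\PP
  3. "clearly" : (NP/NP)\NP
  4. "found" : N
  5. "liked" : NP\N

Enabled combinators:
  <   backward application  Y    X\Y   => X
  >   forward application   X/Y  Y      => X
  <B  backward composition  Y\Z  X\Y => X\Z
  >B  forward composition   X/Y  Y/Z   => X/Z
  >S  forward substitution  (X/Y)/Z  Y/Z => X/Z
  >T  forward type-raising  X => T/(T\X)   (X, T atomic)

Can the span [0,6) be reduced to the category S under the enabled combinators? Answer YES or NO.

[0,6] S   >
  [0,4] S/NP   >S
    [0,1] "which" : (S/NP)/NP
    [1,4] NP/NP   <
      [1,3] NP   >
        [1,2] "that" : NP/(NP\PP)
        [2,3] "near" : NP\PP
      [3,4] "clearly" : (NP/NP)\NP
  [4,6] NP   <
    [4,5] "found" : N
    [5,6] "liked" : NP\N

YES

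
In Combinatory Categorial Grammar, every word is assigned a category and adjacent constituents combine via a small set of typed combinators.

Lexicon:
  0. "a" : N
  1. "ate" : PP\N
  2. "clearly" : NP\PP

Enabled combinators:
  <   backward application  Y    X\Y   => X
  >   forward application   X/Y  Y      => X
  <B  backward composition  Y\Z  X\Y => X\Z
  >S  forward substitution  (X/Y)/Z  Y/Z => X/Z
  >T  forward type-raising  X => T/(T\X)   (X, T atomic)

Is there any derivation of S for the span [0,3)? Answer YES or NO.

N PP\N NP\PP
CKY chart[0,3] = {N/(N\NP), NP, NP/(NP\NP), PP/(PP\NP), S/(S\NP)}; S ∉ chart

NO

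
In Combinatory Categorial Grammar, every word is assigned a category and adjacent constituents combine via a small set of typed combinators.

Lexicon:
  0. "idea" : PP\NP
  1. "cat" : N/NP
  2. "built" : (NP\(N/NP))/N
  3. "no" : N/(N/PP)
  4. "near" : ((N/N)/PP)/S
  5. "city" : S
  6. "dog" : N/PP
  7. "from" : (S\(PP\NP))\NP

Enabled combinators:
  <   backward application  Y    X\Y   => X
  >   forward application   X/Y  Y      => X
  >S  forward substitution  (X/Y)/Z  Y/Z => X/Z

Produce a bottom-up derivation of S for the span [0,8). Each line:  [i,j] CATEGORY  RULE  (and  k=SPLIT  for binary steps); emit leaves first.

[0,8] S   <
  [0,1] "idea" : PP\NP
  [1,8] S\(PP\NP)   <
    [1,7] NP   <
      [1,2] "cat" : N/NP
      [2,7] NP\(N/NP)   >
        [2,3] "built" : (NP\(N/NP))/N
        [3,7] N   >
          [3,4] "no" : N/(N/PP)
          [4,7] N/PP   >S
            [4,6] (N/N)/PP   >
              [4,5] "near" : ((N/N)/PP)/S
              [5,6] "city" : S
            [6,7] "dog" : N/PP
    [7,8] "from" : (S\(PP\NP))\NP

[0,1] PP\NP  lex  "idea"
[1,2] N/NP  lex  "cat"
[2,3] (NP\(N/NP))/N  lex  "built"
[3,4] N/(N/PP)  lex  "no"
[4,5] ((N/N)/PP)/S  lex  "near"
[5,6] S  lex  "city"
[4,6] (N/N)/PP  >  k=5
[6,7] N/PP  lex  "dog"
[4,7] N/PP  >S  k=6
[3,7] N  >  k=4
[2,7] NP\(N/NP)  >  k=3
[1,7] NP  <  k=2
[7,8] (S\(PP\NP))\NP  lex  "from"
[1,8] S\(PP\NP)  <  k=7
[0,8] S  <  k=1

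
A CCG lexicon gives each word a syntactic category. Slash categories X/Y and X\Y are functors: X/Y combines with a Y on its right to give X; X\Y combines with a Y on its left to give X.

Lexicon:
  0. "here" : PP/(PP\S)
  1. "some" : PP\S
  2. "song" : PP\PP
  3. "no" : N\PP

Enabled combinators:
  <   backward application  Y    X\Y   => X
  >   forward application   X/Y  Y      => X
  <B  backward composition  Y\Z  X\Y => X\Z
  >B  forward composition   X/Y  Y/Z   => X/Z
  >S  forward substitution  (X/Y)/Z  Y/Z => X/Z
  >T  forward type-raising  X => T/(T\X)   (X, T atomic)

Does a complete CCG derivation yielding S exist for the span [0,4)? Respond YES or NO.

PP/(PP\S) PP\S PP\PP N\PP
CKY chart[0,4] = {N, N/(N\N), NP/(NP\N), PP/(PP\N), S/(S\N)}; S ∉ chart

NO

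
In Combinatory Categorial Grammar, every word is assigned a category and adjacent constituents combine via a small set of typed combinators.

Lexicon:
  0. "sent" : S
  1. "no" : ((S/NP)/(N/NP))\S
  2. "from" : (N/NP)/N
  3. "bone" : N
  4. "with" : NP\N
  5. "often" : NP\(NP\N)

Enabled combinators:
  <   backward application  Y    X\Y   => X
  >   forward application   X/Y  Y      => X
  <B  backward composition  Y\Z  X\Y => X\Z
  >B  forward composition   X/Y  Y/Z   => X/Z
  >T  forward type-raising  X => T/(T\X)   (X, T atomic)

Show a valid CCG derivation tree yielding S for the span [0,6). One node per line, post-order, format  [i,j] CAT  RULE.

[0,6] S   >
  [0,4] S/NP   >
    [0,2] (S/NP)/(N/NP)   <
      [0,1] "sent" : S
      [1,2] "no" : ((S/NP)/(N/NP))\S
    [2,4] N/NP   >
      [2,3] "from" : (N/NP)/N
      [3,4] "bone" : N
  [4,6] NP   <
    [4,5] "with" : NP\N
    [5,6] "often" : NP\(NP\N)

[0,1] S  lex  "sent"
[1,2] ((S/NP)/(N/NP))\S  lex  "no"
[0,2] (S/NP)/(N/NP)  <  k=1
[2,3] (N/NP)/N  lex  "from"
[3,4] N  lex  "bone"
[2,4] N/NP  >  k=3
[0,4] S/NP  >  k=2
[4,5] NP\N  lex  "with"
[5,6] NP\(NP\N)  lex  "often"
[4,6] NP  <  k=5
[0,6] S  >  k=4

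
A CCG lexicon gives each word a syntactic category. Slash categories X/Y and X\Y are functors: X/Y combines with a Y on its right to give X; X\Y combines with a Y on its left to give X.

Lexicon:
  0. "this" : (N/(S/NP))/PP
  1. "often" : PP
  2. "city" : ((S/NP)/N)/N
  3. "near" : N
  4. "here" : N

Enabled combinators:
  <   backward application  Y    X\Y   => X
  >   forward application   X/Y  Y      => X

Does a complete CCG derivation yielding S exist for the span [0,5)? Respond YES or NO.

(N/(S/NP))/PP PP ((S/NP)/N)/N N N
CKY chart[0,5] = {N}; S ∉ chart

NO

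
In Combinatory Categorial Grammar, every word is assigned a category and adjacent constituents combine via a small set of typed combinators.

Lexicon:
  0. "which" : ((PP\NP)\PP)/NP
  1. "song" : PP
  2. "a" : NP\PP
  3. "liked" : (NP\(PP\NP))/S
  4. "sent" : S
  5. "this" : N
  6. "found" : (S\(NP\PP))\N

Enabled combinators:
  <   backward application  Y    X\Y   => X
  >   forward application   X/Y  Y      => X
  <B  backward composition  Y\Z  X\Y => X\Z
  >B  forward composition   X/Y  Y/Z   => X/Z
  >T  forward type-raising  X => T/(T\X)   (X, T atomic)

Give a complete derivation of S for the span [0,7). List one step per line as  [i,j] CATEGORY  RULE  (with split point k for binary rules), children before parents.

[0,7] S   <
  [0,5] NP\PP   <B
    [0,3] (PP\NP)\PP   >
      [0,1] "which" : ((PP\NP)\PP)/NP
      [1,3] NP   <
        [1,2] "song" : PP
        [2,3] "a" : NP\PP
    [3,5] NP\(PP\NP)   >
      [3,4] "liked" : (NP\(PP\NP))/S
      [4,5] "sent" : S
  [5,7] S\(NP\PP)   <
    [5,6] "this" : N
    [6,7] "found" : (S\(NP\PP))\N

[0,1] ((PP\NP)\PP)/NP  lex  "which"
[1,2] PP  lex  "song"
[2,3] NP\PP  lex  "a"
[1,3] NP  <  k=2
[0,3] (PP\NP)\PP  >  k=1
[3,4] (NP\(PP\NP))/S  lex  "liked"
[4,5] S  lex  "sent"
[3,5] NP\(PP\NP)  >  k=4
[0,5] NP\PP  <B  k=3
[5,6] N  lex  "this"
[6,7] (S\(NP\PP))\N  lex  "found"
[5,7] S\(NP\PP)  <  k=6
[0,7] S  <  k=5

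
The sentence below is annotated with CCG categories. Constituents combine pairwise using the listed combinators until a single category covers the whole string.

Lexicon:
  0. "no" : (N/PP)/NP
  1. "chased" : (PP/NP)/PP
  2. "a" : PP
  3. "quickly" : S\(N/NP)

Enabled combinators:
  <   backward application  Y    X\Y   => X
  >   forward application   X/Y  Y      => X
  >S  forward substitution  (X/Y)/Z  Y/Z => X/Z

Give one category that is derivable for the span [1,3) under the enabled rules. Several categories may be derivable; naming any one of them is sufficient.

PP/NP

[0,4] S   <
  [0,3] N/NP   >S
    [0,1] "no" : (N/PP)/NP
    [1,3] PP/NP   >
      [1,2] "chased" : (PP/NP)/PP
      [2,3] "a" : PP
  [3,4] "quickly" : S\(N/NP)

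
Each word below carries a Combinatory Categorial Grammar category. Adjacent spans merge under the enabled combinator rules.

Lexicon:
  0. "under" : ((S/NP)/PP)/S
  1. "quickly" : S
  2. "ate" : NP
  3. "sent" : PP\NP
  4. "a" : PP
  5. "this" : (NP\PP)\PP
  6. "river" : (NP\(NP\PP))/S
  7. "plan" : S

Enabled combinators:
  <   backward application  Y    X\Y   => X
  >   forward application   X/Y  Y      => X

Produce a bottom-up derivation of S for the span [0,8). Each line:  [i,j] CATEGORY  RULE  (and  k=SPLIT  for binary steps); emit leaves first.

[0,1] ((S/NP)/PP)/S  lex  "under"
[1,2] S  lex  "quickly"
[0,2] (S/NP)/PP  >  k=1
[2,3] NP  lex  "ate"
[3,4] PP\NP  lex  "sent"
[2,4] PP  <  k=3
[0,4] S/NP  >  k=2
[4,5] PP  lex  "a"
[5,6] (NP\PP)\PP  lex  "this"
[4,6] NP\PP  <  k=5
[6,7] (NP\(NP\PP))/S  lex  "river"
[7,8] S  lex  "plan"
[6,8] NP\(NP\PP)  >  k=7
[4,8] NP  <  k=6
[0,8] S  >  k=4

[0,8] S   >
  [0,4] S/NP   >
    [0,2] (S/NP)/PP   >
      [0,1] "under" : ((S/NP)/PP)/S
      [1,2] "quickly" : S
    [2,4] PP   <
      [2,3] "ate" : NP
      [3,4] "sent" : PP\NP
  [4,8] NP   <
    [4,6] NP\PP   <
      [4,5] "a" : PP
      [5,6] "this" : (NP\PP)\PP
    [6,8] NP\(NP\PP)   >
      [6,7] "river" : (NP\(NP\PP))/S
      [7,8] "plan" : S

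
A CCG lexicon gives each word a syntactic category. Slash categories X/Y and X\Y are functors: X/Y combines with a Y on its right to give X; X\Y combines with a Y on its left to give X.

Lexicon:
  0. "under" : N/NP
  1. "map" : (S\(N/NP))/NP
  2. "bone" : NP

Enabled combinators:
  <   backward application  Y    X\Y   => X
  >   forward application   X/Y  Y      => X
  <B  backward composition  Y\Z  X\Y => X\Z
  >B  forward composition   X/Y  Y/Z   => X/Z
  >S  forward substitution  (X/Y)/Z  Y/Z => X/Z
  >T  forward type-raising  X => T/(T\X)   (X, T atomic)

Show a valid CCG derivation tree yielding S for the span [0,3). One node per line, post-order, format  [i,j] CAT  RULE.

[0,1] N/NP  lex  "under"
[1,2] (S\(N/NP))/NP  lex  "map"
[2,3] NP  lex  "bone"
[1,3] S\(N/NP)  >  k=2
[0,3] S  <  k=1

[0,3] S   <
  [0,1] "under" : N/NP
  [1,3] S\(N/NP)   >
    [1,2] "map" : (S\(N/NP))/NP
    [2,3] "bone" : NP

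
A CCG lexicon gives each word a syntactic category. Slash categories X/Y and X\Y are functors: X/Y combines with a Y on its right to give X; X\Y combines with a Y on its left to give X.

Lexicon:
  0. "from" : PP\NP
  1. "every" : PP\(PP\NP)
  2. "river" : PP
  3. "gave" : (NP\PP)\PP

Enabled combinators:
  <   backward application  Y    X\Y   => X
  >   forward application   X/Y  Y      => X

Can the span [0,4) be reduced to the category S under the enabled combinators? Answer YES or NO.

PP\NP PP\(PP\NP) PP (NP\PP)\PP
CKY chart[0,4] = {NP}; S ∉ chart

NO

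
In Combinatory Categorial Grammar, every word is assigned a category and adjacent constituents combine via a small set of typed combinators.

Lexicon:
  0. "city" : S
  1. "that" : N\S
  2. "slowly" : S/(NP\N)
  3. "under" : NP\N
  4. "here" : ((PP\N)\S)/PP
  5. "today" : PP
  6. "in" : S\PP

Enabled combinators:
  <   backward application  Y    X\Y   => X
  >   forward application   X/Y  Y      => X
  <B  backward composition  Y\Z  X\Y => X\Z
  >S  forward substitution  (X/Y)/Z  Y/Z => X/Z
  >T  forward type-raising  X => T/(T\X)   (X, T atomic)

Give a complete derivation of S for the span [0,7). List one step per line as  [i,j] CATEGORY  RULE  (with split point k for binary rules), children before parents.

[0,7] S   <
  [0,6] PP   <
    [0,2] N   <
      [0,1] "city" : S
      [1,2] "that" : N\S
    [2,6] PP\N   <
      [2,4] S   >
        [2,3] "slowly" : S/(NP\N)
        [3,4] "under" : NP\N
      [4,6] (PP\N)\S   >
        [4,5] "here" : ((PP\N)\S)/PP
        [5,6] "today" : PP
  [6,7] "in" : S\PP

[0,1] S  lex  "city"
[1,2] N\S  lex  "that"
[0,2] N  <  k=1
[2,3] S/(NP\N)  lex  "slowly"
[3,4] NP\N  lex  "under"
[2,4] S  >  k=3
[4,5] ((PP\N)\S)/PP  lex  "here"
[5,6] PP  lex  "today"
[4,6] (PP\N)\S  >  k=5
[2,6] PP\N  <  k=4
[0,6] PP  <  k=2
[6,7] S\PP  lex  "in"
[0,7] S  <  k=6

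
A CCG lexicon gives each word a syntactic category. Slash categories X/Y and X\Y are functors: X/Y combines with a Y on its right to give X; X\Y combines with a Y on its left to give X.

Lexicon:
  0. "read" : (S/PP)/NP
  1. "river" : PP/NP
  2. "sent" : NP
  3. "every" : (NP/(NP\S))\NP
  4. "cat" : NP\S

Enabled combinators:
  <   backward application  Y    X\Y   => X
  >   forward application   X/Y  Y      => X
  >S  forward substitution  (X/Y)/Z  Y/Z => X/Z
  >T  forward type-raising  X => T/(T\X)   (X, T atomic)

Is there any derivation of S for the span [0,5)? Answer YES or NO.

YES

[0,5] S   >
  [0,2] S/NP   >S
    [0,1] "read" : (S/PP)/NP
    [1,2] "river" : PP/NP
  [2,5] NP   >
    [2,4] NP/(NP\S)   <
      [2,3] "sent" : NP
      [3,4] "every" : (NP/(NP\S))\NP
    [4,5] "cat" : NP\S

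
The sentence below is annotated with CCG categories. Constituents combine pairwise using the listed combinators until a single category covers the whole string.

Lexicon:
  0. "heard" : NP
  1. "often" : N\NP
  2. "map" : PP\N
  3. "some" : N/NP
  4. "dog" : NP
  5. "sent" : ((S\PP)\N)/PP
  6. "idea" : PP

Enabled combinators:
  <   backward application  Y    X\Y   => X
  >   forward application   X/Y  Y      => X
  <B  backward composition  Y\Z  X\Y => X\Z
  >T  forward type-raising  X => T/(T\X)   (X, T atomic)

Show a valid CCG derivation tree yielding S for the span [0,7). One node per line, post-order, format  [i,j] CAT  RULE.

[0,1] NP  lex  "heard"
[1,2] N\NP  lex  "often"
[2,3] PP\N  lex  "map"
[1,3] PP\NP  <B  k=2
[0,3] PP  <  k=1
[3,4] N/NP  lex  "some"
[4,5] NP  lex  "dog"
[3,5] N  >  k=4
[5,6] ((S\PP)\N)/PP  lex  "sent"
[6,7] PP  lex  "idea"
[5,7] (S\PP)\N  >  k=6
[3,7] S\PP  <  k=5
[0,7] S  <  k=3

[0,7] S   <
  [0,3] PP   <
    [0,1] "heard" : NP
    [1,3] PP\NP   <B
      [1,2] "often" : N\NP
      [2,3] "map" : PP\N
  [3,7] S\PP   <
    [3,5] N   >
      [3,4] "some" : N/NP
      [4,5] "dog" : NP
    [5,7] (S\PP)\N   >
      [5,6] "sent" : ((S\PP)\N)/PP
      [6,7] "idea" : PP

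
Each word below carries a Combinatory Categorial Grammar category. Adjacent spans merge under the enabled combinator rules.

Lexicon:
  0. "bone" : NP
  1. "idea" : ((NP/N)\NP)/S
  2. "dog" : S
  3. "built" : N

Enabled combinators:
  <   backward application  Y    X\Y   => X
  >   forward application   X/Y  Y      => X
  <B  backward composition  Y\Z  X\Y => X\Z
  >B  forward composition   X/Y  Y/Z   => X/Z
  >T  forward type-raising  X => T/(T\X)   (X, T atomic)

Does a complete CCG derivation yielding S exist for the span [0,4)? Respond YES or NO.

NO

NP ((NP/N)\NP)/S S N
CKY chart[0,4] = {N/(N\NP), NP, NP/(NP\NP), NP/(N\N), PP/(PP\NP), S/(S\NP)}; S ∉ chart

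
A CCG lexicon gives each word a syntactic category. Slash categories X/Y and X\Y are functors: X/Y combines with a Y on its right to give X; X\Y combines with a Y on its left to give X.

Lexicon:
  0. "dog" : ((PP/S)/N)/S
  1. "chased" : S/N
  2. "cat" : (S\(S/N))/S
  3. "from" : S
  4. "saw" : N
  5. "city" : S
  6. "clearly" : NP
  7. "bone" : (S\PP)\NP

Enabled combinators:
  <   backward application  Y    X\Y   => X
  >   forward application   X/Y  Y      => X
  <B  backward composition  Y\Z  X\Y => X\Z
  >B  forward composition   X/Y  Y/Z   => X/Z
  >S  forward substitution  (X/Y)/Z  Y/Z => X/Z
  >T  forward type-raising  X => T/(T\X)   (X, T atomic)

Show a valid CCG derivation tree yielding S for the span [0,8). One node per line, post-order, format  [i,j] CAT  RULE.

[0,1] ((PP/S)/N)/S  lex  "dog"
[1,2] S/N  lex  "chased"
[2,3] (S\(S/N))/S  lex  "cat"
[3,4] S  lex  "from"
[2,4] S\(S/N)  >  k=3
[1,4] S  <  k=2
[0,4] (PP/S)/N  >  k=1
[4,5] N  lex  "saw"
[0,5] PP/S  >  k=4
[5,6] S  lex  "city"
[0,6] PP  >  k=5
[6,7] NP  lex  "clearly"
[7,8] (S\PP)\NP  lex  "bone"
[6,8] S\PP  <  k=7
[0,8] S  <  k=6

[0,8] S   <
  [0,6] PP   >
    [0,5] PP/S   >
      [0,4] (PP/S)/N   >
        [0,1] "dog" : ((PP/S)/N)/S
        [1,4] S   <
          [1,2] "chased" : S/N
          [2,4] S\(S/N)   >
            [2,3] "cat" : (S\(S/N))/S
            [3,4] "from" : S
      [4,5] "saw" : N
    [5,6] "city" : S
  [6,8] S\PP   <
    [6,7] "clearly" : NP
    [7,8] "bone" : (S\PP)\NP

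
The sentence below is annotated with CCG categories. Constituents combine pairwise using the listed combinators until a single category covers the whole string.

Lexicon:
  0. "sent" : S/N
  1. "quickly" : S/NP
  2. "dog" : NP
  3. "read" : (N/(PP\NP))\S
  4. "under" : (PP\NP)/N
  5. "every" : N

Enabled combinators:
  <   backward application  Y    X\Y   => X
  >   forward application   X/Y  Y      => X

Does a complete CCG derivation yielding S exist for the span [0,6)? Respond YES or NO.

YES

[0,6] S   >
  [0,1] "sent" : S/N
  [1,6] N   >
    [1,4] N/(PP\NP)   <
      [1,3] S   >
        [1,2] "quickly" : S/NP
        [2,3] "dog" : NP
      [3,4] "read" : (N/(PP\NP))\S
    [4,6] PP\NP   >
      [4,5] "under" : (PP\NP)/N
      [5,6] "every" : N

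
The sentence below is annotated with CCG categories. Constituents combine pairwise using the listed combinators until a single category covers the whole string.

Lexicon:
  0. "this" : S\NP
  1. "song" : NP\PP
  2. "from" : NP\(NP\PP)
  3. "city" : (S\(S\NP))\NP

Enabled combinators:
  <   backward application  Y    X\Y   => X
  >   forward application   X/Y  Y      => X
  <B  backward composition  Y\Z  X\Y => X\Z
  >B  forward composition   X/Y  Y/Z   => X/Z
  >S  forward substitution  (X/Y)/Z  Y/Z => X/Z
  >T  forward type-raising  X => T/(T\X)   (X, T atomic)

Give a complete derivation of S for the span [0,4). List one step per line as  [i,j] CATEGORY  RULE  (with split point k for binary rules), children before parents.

[0,1] S\NP  lex  "this"
[1,2] NP\PP  lex  "song"
[2,3] NP\(NP\PP)  lex  "from"
[1,3] NP  <  k=2
[3,4] (S\(S\NP))\NP  lex  "city"
[1,4] S\(S\NP)  <  k=3
[0,4] S  <  k=1

[0,4] S   <
  [0,1] "this" : S\NP
  [1,4] S\(S\NP)   <
    [1,3] NP   <
      [1,2] "song" : NP\PP
      [2,3] "from" : NP\(NP\PP)
    [3,4] "city" : (S\(S\NP))\NP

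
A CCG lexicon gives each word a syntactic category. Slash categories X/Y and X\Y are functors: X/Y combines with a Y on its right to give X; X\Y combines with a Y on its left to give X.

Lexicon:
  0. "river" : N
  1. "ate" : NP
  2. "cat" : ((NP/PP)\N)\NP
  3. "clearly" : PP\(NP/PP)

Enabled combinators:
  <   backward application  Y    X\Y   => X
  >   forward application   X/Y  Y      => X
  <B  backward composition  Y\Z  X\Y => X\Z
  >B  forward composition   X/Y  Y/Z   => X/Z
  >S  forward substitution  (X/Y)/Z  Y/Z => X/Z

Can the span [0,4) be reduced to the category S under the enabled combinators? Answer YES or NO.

NO

N NP ((NP/PP)\N)\NP PP\(NP/PP)
CKY chart[0,4] = {PP}; S ∉ chart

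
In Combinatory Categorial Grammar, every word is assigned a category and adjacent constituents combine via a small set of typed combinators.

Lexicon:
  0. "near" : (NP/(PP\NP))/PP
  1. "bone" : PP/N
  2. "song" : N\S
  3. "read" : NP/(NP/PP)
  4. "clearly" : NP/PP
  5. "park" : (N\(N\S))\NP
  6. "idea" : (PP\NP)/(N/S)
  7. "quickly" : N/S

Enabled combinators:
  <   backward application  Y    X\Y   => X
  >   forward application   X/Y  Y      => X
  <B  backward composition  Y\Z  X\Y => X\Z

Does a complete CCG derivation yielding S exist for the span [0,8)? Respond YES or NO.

NO

(NP/(PP\NP))/PP PP/N N\S NP/(NP/PP) NP/PP (N\(N\S))\NP (PP\NP)/(N/S) N/S
CKY chart[0,8] = {NP}; S ∉ chart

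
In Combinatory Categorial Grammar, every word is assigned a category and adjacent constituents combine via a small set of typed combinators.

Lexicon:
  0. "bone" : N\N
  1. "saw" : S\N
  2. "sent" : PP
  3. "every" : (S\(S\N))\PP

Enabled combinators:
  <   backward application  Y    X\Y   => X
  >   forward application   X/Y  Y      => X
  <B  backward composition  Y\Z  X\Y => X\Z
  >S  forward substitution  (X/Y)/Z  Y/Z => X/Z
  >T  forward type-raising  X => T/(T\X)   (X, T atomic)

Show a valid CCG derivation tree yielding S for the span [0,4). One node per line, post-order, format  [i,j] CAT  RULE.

[0,4] S   <
  [0,2] S\N   <B
    [0,1] "bone" : N\N
    [1,2] "saw" : S\N
  [2,4] S\(S\N)   <
    [2,3] "sent" : PP
    [3,4] "every" : (S\(S\N))\PP

[0,1] N\N  lex  "bone"
[1,2] S\N  lex  "saw"
[0,2] S\N  <B  k=1
[2,3] PP  lex  "sent"
[3,4] (S\(S\N))\PP  lex  "every"
[2,4] S\(S\N)  <  k=3
[0,4] S  <  k=2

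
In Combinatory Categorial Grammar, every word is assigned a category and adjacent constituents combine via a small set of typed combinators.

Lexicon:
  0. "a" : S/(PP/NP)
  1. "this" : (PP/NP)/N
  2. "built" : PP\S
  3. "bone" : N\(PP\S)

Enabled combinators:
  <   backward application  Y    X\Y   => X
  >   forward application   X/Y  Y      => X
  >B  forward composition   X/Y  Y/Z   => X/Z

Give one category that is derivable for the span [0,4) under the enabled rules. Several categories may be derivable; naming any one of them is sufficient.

S

[0,4] S   >
  [0,2] S/N   >B
    [0,1] "a" : S/(PP/NP)
    [1,2] "this" : (PP/NP)/N
  [2,4] N   <
    [2,3] "built" : PP\S
    [3,4] "bone" : N\(PP\S)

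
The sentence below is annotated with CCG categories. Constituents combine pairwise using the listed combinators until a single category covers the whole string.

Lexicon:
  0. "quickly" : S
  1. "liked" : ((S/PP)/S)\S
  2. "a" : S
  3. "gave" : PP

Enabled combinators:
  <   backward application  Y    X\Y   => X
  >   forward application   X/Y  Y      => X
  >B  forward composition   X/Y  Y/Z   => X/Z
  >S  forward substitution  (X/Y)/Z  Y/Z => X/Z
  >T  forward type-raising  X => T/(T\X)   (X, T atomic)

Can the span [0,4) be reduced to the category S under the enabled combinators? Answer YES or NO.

YES

[0,4] S   >
  [0,3] S/PP   >
    [0,2] (S/PP)/S   <
      [0,1] "quickly" : S
      [1,2] "liked" : ((S/PP)/S)\S
    [2,3] "a" : S
  [3,4] "gave" : PP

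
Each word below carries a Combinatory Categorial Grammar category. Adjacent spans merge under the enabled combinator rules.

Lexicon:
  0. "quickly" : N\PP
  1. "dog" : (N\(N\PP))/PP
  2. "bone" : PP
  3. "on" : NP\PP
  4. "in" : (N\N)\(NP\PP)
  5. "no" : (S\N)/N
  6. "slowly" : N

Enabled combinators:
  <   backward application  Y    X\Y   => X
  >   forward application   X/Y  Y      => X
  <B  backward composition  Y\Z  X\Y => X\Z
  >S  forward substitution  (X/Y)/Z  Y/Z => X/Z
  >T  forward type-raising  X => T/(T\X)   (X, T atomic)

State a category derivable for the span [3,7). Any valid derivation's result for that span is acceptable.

[0,7] S   <
  [0,3] N   <
    [0,1] "quickly" : N\PP
    [1,3] N\(N\PP)   >
      [1,2] "dog" : (N\(N\PP))/PP
      [2,3] "bone" : PP
  [3,7] S\N   <B
    [3,5] N\N   <
      [3,4] "on" : NP\PP
      [4,5] "in" : (N\N)\(NP\PP)
    [5,7] S\N   >
      [5,6] "no" : (S\N)/N
      [6,7] "slowly" : N

S\N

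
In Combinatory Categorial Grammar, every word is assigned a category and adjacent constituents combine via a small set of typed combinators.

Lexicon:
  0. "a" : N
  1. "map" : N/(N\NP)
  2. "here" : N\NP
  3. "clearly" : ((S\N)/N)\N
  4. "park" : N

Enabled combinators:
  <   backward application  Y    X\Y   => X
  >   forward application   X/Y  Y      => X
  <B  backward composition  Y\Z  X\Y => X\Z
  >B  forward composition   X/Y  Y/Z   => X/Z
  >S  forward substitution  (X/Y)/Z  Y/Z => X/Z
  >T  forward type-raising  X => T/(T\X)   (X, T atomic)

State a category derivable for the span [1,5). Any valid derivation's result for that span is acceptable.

[0,5] S   >
  [0,1] S/(S\N)   >T
    [0,1] "a" : N
  [1,5] S\N   >
    [1,4] (S\N)/N   <
      [1,3] N   >
        [1,2] "map" : N/(N\NP)
        [2,3] "here" : N\NP
      [3,4] "clearly" : ((S\N)/N)\N
    [4,5] "park" : N

S\N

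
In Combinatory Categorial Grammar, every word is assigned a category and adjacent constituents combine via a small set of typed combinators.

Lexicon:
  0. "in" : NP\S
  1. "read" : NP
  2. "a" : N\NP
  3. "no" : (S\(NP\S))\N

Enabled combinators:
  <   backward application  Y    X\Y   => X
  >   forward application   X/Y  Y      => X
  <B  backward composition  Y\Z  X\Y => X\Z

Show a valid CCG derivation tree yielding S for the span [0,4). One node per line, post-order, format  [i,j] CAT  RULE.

[0,1] NP\S  lex  "in"
[1,2] NP  lex  "read"
[2,3] N\NP  lex  "a"
[1,3] N  <  k=2
[3,4] (S\(NP\S))\N  lex  "no"
[1,4] S\(NP\S)  <  k=3
[0,4] S  <  k=1

[0,4] S   <
  [0,1] "in" : NP\S
  [1,4] S\(NP\S)   <
    [1,3] N   <
      [1,2] "read" : NP
      [2,3] "a" : N\NP
    [3,4] "no" : (S\(NP\S))\N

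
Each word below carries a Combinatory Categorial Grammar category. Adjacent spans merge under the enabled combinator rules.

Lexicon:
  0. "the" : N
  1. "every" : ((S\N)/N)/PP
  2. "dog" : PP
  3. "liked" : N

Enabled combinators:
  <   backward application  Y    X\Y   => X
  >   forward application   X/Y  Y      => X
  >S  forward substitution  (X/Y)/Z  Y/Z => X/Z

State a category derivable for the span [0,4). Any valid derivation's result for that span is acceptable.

S

[0,4] S   <
  [0,1] "the" : N
  [1,4] S\N   >
    [1,3] (S\N)/N   >
      [1,2] "every" : ((S\N)/N)/PP
      [2,3] "dog" : PP
    [3,4] "liked" : N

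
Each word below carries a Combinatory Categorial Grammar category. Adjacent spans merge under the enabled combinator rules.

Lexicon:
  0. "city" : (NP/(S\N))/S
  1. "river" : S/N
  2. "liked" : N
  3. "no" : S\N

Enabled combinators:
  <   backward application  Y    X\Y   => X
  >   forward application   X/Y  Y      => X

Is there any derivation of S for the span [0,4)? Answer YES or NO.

(NP/(S\N))/S S/N N S\N
CKY chart[0,4] = {NP}; S ∉ chart

NO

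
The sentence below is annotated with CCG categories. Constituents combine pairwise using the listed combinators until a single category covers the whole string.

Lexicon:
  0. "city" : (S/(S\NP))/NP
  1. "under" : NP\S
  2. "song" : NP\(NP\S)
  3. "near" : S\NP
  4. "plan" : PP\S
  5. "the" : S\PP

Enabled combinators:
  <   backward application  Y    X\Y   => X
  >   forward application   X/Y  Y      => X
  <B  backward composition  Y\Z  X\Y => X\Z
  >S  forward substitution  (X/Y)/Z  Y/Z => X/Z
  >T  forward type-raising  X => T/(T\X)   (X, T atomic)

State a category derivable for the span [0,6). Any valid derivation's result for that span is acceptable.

[0,6] S   >
  [0,3] S/(S\NP)   >
    [0,1] "city" : (S/(S\NP))/NP
    [1,3] NP   <
      [1,2] "under" : NP\S
      [2,3] "song" : NP\(NP\S)
  [3,6] S\NP   <B
    [3,4] "near" : S\NP
    [4,6] S\S   <B
      [4,5] "plan" : PP\S
      [5,6] "the" : S\PP

S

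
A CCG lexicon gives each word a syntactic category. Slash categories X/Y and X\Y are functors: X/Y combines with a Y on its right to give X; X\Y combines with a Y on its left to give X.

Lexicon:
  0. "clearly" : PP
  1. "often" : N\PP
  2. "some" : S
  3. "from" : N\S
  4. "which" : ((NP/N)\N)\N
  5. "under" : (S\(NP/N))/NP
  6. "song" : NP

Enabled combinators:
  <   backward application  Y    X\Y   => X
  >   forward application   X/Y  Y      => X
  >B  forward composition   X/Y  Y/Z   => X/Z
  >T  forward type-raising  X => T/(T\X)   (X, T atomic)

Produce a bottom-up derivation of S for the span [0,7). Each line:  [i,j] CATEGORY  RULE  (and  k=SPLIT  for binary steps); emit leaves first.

[0,1] PP  lex  "clearly"
[1,2] N\PP  lex  "often"
[0,2] N  <  k=1
[2,3] S  lex  "some"
[3,4] N\S  lex  "from"
[2,4] N  <  k=3
[4,5] ((NP/N)\N)\N  lex  "which"
[2,5] (NP/N)\N  <  k=4
[0,5] NP/N  <  k=2
[5,6] (S\(NP/N))/NP  lex  "under"
[6,7] NP  lex  "song"
[5,7] S\(NP/N)  >  k=6
[0,7] S  <  k=5

[0,7] S   <
  [0,5] NP/N   <
    [0,2] N   <
      [0,1] "clearly" : PP
      [1,2] "often" : N\PP
    [2,5] (NP/N)\N   <
      [2,4] N   <
        [2,3] "some" : S
        [3,4] "from" : N\S
      [4,5] "which" : ((NP/N)\N)\N
  [5,7] S\(NP/N)   >
    [5,6] "under" : (S\(NP/N))/NP
    [6,7] "song" : NP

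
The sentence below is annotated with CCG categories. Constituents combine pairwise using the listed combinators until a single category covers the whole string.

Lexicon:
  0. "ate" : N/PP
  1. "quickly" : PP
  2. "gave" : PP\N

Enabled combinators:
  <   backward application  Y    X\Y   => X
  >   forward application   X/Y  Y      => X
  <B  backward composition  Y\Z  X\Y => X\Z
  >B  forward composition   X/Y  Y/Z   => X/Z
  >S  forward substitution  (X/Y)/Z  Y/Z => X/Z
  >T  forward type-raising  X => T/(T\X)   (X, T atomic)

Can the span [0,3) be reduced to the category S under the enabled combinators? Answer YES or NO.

N/PP PP PP\N
CKY chart[0,3] = {N/(N\PP), NP/(NP\PP), PP, PP/(PP\PP), S/(S\PP)}; S ∉ chart

NO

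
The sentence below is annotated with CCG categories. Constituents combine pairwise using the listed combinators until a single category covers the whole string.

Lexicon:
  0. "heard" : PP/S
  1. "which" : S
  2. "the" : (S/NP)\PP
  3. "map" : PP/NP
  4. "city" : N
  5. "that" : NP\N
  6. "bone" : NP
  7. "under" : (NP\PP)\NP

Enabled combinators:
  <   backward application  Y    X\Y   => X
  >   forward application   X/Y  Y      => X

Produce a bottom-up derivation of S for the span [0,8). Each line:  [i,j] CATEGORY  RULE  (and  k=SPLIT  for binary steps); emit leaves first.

[0,1] PP/S  lex  "heard"
[1,2] S  lex  "which"
[0,2] PP  >  k=1
[2,3] (S/NP)\PP  lex  "the"
[0,3] S/NP  <  k=2
[3,4] PP/NP  lex  "map"
[4,5] N  lex  "city"
[5,6] NP\N  lex  "that"
[4,6] NP  <  k=5
[3,6] PP  >  k=4
[6,7] NP  lex  "bone"
[7,8] (NP\PP)\NP  lex  "under"
[6,8] NP\PP  <  k=7
[3,8] NP  <  k=6
[0,8] S  >  k=3

[0,8] S   >
  [0,3] S/NP   <
    [0,2] PP   >
      [0,1] "heard" : PP/S
      [1,2] "which" : S
    [2,3] "the" : (S/NP)\PP
  [3,8] NP   <
    [3,6] PP   >
      [3,4] "map" : PP/NP
      [4,6] NP   <
        [4,5] "city" : N
        [5,6] "that" : NP\N
    [6,8] NP\PP   <
      [6,7] "bone" : NP
      [7,8] "under" : (NP\PP)\NP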